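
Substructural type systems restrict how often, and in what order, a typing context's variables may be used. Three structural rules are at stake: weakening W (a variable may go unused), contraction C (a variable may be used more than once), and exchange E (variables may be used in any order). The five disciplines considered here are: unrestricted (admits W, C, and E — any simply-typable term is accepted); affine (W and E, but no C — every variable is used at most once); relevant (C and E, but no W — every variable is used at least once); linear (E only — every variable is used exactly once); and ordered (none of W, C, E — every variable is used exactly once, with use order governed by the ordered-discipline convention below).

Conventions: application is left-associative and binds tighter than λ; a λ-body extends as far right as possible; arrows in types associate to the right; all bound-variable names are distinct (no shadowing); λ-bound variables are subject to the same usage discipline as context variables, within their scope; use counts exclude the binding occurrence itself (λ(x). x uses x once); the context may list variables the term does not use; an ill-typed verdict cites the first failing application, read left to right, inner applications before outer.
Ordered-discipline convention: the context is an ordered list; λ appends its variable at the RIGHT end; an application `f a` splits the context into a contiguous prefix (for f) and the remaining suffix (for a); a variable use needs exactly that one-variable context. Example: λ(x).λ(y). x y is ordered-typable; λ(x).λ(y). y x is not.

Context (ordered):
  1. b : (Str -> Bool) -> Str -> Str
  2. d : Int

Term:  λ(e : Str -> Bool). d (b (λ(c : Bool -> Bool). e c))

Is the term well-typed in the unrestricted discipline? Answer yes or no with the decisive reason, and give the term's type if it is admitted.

no — not simply typable
use counts: b ×1, d ×1, e (bound) ×1, c (bound) ×1
left-to-right use order: d, b, e, c
typing: ill-typed: an application expects Str but receives Bool -> Bool
all disciplines: ordered ✗, linear ✗, affine ✗, relevant ✗, unrestricted ✗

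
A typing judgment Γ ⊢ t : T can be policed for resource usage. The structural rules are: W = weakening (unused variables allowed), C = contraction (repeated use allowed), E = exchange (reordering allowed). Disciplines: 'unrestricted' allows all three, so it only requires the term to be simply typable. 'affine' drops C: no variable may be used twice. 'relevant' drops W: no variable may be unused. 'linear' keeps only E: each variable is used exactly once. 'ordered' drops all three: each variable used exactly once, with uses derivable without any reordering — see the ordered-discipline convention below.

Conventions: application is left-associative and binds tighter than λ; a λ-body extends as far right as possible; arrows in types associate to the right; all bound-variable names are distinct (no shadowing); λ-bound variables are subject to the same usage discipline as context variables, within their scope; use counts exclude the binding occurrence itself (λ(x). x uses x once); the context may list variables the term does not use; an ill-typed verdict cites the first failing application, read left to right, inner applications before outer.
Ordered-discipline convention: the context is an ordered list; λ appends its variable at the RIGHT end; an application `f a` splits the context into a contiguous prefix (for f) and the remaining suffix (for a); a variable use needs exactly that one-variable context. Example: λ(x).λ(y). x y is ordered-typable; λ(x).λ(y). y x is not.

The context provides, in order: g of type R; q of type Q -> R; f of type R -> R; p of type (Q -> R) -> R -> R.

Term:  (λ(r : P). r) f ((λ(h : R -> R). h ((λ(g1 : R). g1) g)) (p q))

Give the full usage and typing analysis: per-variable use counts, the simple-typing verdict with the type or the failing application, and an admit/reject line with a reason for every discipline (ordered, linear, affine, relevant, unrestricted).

use counts: g=1; q=1; f=1; p=1; r (bound)=1; h (bound)=1; g1 (bound)=1
use order (left to right): r, f, h, g1, g, p, q
typing: ill-typed: a function awaiting P gets R -> R
ordered ✗ (a type mismatch blocks all five)
linear ✗ (the type mismatch rejects it)
affine ✗ (not simply typable)
relevant ✗ (fails simple typing)
unrestricted ✗ (a type mismatch blocks all five)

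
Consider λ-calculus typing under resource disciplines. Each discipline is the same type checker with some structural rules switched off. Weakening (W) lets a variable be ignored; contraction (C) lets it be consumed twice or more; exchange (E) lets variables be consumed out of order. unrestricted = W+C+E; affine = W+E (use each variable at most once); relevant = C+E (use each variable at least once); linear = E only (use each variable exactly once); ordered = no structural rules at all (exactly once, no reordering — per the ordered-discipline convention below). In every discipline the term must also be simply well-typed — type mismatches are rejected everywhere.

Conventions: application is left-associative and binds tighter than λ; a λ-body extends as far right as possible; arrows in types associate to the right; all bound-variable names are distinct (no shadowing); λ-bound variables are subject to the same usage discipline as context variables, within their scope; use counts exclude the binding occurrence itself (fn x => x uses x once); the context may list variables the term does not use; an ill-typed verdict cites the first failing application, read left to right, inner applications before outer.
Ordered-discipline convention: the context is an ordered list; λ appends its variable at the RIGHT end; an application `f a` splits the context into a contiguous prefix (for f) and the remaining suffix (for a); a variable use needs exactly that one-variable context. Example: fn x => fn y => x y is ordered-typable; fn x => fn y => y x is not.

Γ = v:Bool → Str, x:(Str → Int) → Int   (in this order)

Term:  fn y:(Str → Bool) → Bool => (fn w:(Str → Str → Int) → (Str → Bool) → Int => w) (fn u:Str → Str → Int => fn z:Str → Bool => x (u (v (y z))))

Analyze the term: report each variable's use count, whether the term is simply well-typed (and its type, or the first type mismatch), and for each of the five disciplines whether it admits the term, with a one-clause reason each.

counts: v=1, x=1, y (bound)=1, w (bound)=1, u (bound)=1, z (bound)=1
order of uses: w, x, u, v, y, z
typing: well-typed — term : ((Str → Bool) → Bool) → (Str → Str → Int) → (Str → Bool) → Int
ordered: ✗, use order w, x, u, v, y, z needs exchange
linear: ✓, v, x, y, w, u, z: one use apiece
affine: ✓, at most one use each (v, x, y, w, u, z)
relevant: ✓, v, x, y, w, u, z: all used, weakening unneeded
unrestricted: ✓, type-checks (((Str → Bool) → Bool) → (Str → Str → Int) → (Str → Bool) → Int) and nothing is barred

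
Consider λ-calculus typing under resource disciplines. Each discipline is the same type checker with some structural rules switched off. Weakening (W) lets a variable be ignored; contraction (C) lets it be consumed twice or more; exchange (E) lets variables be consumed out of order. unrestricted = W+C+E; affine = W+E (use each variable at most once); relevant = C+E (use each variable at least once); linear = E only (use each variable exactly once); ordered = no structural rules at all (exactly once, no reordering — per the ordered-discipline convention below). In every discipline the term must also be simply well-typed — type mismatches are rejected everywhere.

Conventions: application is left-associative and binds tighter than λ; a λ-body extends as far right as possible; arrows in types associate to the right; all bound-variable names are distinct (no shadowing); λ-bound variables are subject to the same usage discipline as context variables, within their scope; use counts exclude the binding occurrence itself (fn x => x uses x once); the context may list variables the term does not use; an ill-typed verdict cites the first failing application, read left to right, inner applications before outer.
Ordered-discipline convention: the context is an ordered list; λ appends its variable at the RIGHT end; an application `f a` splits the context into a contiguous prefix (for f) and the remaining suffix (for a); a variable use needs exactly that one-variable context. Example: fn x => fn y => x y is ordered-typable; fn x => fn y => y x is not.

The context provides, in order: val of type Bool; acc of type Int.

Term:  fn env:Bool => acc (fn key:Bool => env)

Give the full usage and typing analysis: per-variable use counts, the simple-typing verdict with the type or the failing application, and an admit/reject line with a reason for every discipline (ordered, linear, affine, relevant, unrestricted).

counts: val: 0, acc: 1, env (λ-bound): 1, key (λ-bound): 0
use order (left to right): acc, env
typing: ill-typed: non-arrow in function slot: Int
ordered: ✗ — not simply typable
linear: ✗ — fails simple typing
affine: ✗ — a type mismatch blocks all five
relevant: ✗ — the type mismatch rejects it
unrestricted: ✗ — not simply typable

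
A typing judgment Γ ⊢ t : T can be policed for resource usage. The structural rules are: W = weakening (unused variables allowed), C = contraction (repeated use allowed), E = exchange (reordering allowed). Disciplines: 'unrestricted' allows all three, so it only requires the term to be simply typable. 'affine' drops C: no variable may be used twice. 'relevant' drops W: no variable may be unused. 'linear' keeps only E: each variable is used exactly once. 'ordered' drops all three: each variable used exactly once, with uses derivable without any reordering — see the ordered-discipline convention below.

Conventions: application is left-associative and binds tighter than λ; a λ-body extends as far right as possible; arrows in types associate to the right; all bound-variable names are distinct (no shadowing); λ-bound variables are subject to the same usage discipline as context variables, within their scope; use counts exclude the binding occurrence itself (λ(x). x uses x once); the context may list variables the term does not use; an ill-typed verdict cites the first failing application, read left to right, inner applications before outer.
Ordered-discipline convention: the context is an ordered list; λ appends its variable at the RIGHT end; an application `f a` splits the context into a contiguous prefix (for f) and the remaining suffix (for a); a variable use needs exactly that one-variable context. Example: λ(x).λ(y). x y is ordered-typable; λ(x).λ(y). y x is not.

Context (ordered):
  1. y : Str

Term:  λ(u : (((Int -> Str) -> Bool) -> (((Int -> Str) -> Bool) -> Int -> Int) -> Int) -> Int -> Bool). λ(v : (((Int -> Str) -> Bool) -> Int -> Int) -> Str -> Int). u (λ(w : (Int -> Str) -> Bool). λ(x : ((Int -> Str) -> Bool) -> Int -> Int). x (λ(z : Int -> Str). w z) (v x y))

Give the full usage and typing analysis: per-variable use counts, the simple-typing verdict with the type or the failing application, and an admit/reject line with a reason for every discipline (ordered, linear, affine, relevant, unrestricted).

counts: y ×1, u (λ-bound) ×1, v (λ-bound) ×1, w (λ-bound) ×1, x (λ-bound) ×2, z (λ-bound) ×1
left-to-right use order: u, x, w, z, v, x, y
typing: well-typed — term : ((((Int -> Str) -> Bool) -> (((Int -> Str) -> Bool) -> Int -> Int) -> Int) -> Int -> Bool) -> ((((Int -> Str) -> Bool) -> Int -> Int) -> Str -> Int) -> Int -> Bool
ordered ✗ (uses contraction: x ×2)
linear ✗ (uses contraction: x ×2)
affine ✗ (uses contraction: x ×2)
relevant ✓ (every one of y, u, v, w, x, z appears)
unrestricted ✓ (typability at ((((Int -> Str) -> Bool) -> (((Int -> Str) -> Bool) -> Int -> Int) -> Int) -> Int -> Bool) -> ((((Int -> Str) -> Bool) -> Int -> Int) -> Str -> Int) -> Int -> Bool is all that's needed)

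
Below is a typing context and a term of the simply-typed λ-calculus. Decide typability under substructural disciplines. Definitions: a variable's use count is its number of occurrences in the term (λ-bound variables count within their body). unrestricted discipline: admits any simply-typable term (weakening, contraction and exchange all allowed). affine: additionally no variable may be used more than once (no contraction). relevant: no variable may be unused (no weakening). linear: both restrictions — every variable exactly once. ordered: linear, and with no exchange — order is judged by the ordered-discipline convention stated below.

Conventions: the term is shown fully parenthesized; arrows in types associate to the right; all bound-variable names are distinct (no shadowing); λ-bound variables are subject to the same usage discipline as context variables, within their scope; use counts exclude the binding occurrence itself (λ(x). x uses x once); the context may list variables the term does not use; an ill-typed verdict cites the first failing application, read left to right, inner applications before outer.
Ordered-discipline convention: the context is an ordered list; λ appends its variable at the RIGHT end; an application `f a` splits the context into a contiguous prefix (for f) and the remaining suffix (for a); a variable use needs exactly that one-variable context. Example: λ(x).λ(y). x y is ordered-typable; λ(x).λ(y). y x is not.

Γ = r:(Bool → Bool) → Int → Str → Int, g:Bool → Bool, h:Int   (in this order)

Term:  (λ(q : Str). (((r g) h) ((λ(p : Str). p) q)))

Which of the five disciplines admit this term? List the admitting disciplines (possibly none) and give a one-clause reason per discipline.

admitted in: ordered, linear, affine, relevant, unrestricted
usage: r: 1; g: 1; h: 1; q [bound]: 1; p [bound]: 1
uses in reading order: r, g, h, p, q
typing: the term checks, with type Str → Int
ordered: ✓, r, g, h, q, p once each; derivable with no W/C/E
linear: ✓, each of r, g, h, q, p used exactly once
affine: ✓, none of r, g, h, q, p used more than once
relevant: ✓, every one of r, g, h, q, p appears
unrestricted: ✓, typability at Str → Int is all that's needed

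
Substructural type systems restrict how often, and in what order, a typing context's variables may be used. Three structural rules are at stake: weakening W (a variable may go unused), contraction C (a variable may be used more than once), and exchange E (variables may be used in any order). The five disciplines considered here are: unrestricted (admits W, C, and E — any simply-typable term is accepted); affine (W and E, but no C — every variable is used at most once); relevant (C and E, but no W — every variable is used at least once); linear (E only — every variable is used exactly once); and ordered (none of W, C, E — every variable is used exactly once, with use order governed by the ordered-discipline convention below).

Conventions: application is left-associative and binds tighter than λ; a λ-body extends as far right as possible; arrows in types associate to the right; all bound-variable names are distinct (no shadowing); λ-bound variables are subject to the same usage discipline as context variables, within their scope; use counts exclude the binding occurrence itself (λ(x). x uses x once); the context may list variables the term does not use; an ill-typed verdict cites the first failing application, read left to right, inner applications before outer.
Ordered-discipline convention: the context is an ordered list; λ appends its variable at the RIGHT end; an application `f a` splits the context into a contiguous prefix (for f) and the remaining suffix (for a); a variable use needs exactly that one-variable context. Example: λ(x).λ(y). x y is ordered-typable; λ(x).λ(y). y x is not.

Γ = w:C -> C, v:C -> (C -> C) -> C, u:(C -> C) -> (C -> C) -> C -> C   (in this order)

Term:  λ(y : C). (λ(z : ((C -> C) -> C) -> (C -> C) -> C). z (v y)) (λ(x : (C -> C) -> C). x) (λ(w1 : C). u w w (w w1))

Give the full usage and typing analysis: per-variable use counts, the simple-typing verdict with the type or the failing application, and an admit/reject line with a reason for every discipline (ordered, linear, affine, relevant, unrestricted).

counts: w=3, v=1, u=1, y (λ-bound)=1, z (λ-bound)=1, x (λ-bound)=1, w1 (λ-bound)=1
uses in reading order: z, v, y, x, u, w, w, w, w1
typing: the term checks, with type C -> C
ordered: ✗, needs contraction — w ×3
linear: ✗, needs contraction — w ×3
affine: ✗, needs contraction — w ×3
relevant: ✓, at least one use each (w, v, u, y, z, x, w1)
unrestricted: ✓, typability at C -> C is all that's needed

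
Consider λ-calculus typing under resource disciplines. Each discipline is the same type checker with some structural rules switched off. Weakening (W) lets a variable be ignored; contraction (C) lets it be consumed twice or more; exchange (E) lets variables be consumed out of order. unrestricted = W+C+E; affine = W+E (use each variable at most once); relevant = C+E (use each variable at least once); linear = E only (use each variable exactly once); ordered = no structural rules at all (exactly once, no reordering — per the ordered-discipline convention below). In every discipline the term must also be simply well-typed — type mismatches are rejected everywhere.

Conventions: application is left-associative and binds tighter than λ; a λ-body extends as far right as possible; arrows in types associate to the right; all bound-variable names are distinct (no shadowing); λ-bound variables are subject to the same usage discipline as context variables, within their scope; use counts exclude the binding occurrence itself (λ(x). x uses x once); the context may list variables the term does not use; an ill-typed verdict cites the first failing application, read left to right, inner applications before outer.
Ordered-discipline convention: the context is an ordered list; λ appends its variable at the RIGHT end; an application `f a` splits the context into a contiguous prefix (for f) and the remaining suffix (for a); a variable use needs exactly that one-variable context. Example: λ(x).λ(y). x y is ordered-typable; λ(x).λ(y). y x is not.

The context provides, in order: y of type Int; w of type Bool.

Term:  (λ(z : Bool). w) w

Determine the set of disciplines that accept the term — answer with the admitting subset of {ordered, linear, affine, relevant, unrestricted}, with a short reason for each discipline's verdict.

admitting disciplines: unrestricted
counts: y: 0×, w: 2×, z (λ-bound): 0×
order of uses: w, w
typing: the term checks, with type Bool
ordered ✗ (w ×2 used more than once (contraction); needs weakening: y, z unused)
linear ✗ (w ×2 used more than once (contraction); needs weakening: y, z unused)
affine ✗ (w ×2 used more than once (contraction))
relevant ✗ (needs weakening: y, z unused)
unrestricted ✓ (well-typed at Bool; no restrictions here)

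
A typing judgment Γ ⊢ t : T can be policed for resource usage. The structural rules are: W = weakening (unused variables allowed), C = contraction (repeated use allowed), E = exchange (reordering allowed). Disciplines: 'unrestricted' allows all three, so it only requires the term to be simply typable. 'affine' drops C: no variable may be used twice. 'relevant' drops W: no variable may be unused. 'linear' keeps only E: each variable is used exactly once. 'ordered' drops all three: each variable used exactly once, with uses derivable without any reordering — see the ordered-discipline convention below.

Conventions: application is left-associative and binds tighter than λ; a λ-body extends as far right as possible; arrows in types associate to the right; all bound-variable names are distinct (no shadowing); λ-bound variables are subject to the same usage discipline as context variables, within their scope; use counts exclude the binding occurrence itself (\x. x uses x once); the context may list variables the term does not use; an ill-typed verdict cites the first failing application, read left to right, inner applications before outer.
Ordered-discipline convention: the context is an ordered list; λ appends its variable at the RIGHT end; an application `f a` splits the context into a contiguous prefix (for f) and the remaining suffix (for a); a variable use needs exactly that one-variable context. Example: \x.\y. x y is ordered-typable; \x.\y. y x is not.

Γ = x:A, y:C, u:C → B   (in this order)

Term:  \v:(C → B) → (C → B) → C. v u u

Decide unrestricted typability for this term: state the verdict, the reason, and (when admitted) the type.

yes — simply typable at ((C → B) → (C → B) → C) → C; W, C, E all held; term : ((C → B) → (C → B) → C) → C
variable uses: x: 0; y: 0; u: 2; v (λ-bound): 1
use order (left to right): v, u, u
typing: the term checks, with type ((C → B) → (C → B) → C) → C
per-discipline verdicts: ordered ✗ | linear ✗ | affine ✗ | relevant ✗ | unrestricted ✓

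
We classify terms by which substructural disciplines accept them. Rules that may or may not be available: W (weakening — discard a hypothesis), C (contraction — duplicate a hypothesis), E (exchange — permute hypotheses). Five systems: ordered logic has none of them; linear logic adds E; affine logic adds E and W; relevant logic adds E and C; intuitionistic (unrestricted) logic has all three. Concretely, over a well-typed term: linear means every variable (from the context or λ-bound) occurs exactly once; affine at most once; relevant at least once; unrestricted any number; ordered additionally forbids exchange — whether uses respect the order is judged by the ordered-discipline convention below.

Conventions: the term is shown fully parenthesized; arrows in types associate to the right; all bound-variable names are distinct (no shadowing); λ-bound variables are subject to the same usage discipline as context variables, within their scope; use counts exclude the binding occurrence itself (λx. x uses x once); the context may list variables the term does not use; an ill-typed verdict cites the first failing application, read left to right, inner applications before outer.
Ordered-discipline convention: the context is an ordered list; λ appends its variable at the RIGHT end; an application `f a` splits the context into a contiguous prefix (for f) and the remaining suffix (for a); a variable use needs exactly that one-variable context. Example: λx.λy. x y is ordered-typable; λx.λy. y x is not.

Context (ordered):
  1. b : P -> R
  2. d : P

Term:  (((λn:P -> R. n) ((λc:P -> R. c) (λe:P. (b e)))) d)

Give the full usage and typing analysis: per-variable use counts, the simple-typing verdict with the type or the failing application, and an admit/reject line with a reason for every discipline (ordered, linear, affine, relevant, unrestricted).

usage: b: 1×, d: 1×, n (bound): 1×, c (bound): 1×, e (bound): 1×
left-to-right use order: n, c, b, e, d
typing: well-typed at R
ordered: ✓, b, d, n, c, e once each; derivable with no W/C/E
linear: ✓, b, d, n, c, e: one use apiece
affine: ✓, no duplicate uses among b, d, n, c, e
relevant: ✓, every one of b, d, n, c, e appears
unrestricted: ✓, type-checks (R) and nothing is barred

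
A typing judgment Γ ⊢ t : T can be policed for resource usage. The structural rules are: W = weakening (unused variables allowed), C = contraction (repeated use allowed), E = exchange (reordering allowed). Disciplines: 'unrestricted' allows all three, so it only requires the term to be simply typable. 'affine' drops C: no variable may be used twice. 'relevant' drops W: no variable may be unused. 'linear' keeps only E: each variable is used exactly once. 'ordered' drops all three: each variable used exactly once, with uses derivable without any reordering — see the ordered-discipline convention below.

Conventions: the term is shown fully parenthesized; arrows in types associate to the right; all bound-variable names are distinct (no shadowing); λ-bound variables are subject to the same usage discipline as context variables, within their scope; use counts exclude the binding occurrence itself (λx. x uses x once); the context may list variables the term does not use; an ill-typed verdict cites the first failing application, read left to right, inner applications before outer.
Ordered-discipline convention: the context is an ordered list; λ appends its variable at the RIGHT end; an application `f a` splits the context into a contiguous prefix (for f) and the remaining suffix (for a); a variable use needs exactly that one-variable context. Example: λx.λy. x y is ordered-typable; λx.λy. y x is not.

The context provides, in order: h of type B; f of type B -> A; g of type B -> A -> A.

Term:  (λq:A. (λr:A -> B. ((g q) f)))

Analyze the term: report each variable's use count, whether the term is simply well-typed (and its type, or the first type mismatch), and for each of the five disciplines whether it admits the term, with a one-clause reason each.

usage: h: 0×, f: 1×, g: 1×, q (bound): 1×, r (bound): 0×
uses in reading order: g, q, f
typing: ill-typed: an argument A mismatches the expected B
ordered: ✗, the type mismatch rejects it
linear: ✗, not simply typable
affine: ✗, fails simple typing
relevant: ✗, a type mismatch blocks all five
unrestricted: ✗, the type mismatch rejects it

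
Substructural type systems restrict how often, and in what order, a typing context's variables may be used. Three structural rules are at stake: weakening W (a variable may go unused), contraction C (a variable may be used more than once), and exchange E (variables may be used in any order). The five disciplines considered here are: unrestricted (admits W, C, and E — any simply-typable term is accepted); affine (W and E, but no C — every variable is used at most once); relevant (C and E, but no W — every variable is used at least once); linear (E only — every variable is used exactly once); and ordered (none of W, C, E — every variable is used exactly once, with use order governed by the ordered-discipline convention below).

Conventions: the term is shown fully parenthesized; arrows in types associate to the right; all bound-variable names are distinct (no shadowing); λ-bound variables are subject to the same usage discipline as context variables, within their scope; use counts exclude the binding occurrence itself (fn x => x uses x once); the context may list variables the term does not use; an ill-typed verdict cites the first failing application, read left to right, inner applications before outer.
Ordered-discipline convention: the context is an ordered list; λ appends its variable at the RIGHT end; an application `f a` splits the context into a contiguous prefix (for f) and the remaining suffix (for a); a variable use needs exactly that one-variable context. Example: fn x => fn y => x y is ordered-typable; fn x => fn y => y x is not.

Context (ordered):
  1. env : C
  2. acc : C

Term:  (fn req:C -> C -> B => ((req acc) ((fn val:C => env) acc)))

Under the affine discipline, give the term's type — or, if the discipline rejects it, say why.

not well-typed under affine — repeated use of acc ×2
variable uses: env: 1, acc: 2, req [bound]: 1, val [bound]: 0
uses in reading order: req, acc, env, acc
typing: ✓ — (C -> C -> B) -> B
all disciplines: ordered ✗, linear ✗, affine ✗, relevant ✗, unrestricted ✓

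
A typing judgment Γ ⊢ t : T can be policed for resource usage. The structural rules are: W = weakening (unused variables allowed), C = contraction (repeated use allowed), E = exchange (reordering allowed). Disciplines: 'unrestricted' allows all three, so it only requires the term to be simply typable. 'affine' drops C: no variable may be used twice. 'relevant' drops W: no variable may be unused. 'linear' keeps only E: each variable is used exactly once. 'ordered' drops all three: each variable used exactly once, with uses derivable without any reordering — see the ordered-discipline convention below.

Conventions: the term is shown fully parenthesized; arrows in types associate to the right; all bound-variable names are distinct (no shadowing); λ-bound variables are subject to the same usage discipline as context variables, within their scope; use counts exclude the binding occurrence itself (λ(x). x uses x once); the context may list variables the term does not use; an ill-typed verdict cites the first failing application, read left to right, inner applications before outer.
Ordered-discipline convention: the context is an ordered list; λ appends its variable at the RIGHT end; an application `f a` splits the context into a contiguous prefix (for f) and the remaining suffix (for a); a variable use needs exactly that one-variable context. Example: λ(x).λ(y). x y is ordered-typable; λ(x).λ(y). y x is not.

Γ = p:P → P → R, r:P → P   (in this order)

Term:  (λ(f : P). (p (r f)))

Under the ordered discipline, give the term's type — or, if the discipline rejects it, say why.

term : P → P → R
variable uses: p=1; r=1; f (bound)=1
use order (left to right): p, r, f
typing: well-typed at P → P → R
across the five disciplines: ordered ✓, linear ✓, affine ✓, relevant ✓, unrestricted ✓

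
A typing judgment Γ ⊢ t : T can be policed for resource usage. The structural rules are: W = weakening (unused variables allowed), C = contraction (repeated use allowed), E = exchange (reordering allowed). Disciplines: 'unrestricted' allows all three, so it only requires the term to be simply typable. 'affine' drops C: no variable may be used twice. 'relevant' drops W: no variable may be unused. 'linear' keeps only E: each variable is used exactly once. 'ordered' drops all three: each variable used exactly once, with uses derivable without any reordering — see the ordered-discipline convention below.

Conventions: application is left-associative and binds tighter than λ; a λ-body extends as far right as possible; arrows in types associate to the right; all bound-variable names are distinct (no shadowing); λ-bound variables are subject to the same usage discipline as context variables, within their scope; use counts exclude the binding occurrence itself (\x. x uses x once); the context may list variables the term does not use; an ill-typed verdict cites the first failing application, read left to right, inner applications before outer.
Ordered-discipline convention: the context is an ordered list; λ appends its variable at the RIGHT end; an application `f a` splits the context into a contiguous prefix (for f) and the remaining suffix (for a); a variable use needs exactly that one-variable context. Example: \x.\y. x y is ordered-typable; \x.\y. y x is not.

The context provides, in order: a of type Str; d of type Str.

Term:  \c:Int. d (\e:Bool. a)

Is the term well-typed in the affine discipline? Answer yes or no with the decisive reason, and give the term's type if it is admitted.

no — a type mismatch blocks all five
counts: a: 1; d: 1; c (λ-bound): 0; e (λ-bound): 0
use order (left to right): d, a
typing: ill-typed: can't apply a value of type Str
across the five disciplines: ordered ✗ | linear ✗ | affine ✗ | relevant ✗ | unrestricted ✗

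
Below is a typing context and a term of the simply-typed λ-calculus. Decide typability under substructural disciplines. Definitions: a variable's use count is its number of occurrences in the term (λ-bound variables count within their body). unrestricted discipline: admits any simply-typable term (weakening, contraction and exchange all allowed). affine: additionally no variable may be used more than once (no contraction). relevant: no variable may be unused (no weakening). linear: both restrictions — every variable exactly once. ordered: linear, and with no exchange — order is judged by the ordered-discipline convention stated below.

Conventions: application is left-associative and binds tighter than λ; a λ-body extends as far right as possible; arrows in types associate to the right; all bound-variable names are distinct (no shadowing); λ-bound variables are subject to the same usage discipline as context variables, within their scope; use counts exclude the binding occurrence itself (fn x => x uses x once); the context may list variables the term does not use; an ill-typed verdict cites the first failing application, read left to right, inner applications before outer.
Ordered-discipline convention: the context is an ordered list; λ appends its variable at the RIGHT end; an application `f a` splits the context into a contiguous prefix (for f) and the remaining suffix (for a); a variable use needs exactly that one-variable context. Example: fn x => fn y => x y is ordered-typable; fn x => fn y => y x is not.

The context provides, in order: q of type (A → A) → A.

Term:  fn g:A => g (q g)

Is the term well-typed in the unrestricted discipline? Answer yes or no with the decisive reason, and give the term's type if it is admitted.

no — not simply typable
use counts: q=1, g (λ-bound)=2
left-to-right use order: g, q, g
typing: ill-typed: an argument A mismatches the expected A → A
across the five disciplines: ordered ✗; linear ✗; affine ✗; relevant ✗; unrestricted ✗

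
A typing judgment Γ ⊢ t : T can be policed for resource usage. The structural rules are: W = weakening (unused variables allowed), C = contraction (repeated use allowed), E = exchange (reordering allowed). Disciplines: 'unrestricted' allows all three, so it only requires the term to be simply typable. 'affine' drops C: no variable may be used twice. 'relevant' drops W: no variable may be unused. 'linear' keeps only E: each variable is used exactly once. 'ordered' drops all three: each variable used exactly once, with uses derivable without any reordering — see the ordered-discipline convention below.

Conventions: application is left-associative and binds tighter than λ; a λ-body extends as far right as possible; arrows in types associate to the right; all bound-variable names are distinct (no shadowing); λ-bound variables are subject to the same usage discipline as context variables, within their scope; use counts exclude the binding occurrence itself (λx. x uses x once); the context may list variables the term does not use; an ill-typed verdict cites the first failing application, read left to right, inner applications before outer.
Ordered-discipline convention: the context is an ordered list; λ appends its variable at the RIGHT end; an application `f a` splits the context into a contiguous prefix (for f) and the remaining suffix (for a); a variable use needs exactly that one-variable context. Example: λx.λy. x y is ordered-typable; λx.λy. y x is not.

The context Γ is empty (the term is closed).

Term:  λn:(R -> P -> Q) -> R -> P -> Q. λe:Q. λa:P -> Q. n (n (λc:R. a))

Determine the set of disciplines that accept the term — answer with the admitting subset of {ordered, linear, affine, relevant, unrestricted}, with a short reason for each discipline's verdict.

admitting disciplines: unrestricted
counts: n (λ-bound)=2, e (λ-bound)=0, a (λ-bound)=1, c (λ-bound)=0
use order (left to right): n, n, a
typing: well-typed at ((R -> P -> Q) -> R -> P -> Q) -> Q -> (P -> Q) -> R -> P -> Q
ordered: ✗, n ×2 used more than once (contraction); e, c left unused
linear: ✗, n ×2 used more than once (contraction); e, c left unused
affine: ✗, n ×2 used more than once (contraction)
relevant: ✗, e, c left unused
unrestricted: ✓, well-typed at ((R -> P -> Q) -> R -> P -> Q) -> Q -> (P -> Q) -> R -> P -> Q; no restrictions here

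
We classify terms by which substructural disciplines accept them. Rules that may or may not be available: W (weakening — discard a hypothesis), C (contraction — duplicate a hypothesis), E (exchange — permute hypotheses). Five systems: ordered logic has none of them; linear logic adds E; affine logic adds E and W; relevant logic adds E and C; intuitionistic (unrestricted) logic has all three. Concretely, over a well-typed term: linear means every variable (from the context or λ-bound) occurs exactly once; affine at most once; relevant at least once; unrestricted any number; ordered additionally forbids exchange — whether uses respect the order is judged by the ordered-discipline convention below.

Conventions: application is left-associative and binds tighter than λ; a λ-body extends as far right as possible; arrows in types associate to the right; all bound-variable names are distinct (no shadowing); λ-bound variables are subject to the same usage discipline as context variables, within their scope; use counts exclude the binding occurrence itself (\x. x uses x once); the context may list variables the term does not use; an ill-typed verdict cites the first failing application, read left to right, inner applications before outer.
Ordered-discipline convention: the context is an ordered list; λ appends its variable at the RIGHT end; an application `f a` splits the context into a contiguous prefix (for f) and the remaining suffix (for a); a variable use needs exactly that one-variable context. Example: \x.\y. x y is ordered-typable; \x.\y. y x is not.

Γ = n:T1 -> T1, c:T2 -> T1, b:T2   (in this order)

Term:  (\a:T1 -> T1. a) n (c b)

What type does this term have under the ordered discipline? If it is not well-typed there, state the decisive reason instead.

term : T1
usage: n: 1; c: 1; b: 1; a [bound]: 1
use order (left to right): a, n, c, b
typing: well-typed — term : T1
per-discipline verdicts: ordered ✓ · linear ✓ · affine ✓ · relevant ✓ · unrestricted ✓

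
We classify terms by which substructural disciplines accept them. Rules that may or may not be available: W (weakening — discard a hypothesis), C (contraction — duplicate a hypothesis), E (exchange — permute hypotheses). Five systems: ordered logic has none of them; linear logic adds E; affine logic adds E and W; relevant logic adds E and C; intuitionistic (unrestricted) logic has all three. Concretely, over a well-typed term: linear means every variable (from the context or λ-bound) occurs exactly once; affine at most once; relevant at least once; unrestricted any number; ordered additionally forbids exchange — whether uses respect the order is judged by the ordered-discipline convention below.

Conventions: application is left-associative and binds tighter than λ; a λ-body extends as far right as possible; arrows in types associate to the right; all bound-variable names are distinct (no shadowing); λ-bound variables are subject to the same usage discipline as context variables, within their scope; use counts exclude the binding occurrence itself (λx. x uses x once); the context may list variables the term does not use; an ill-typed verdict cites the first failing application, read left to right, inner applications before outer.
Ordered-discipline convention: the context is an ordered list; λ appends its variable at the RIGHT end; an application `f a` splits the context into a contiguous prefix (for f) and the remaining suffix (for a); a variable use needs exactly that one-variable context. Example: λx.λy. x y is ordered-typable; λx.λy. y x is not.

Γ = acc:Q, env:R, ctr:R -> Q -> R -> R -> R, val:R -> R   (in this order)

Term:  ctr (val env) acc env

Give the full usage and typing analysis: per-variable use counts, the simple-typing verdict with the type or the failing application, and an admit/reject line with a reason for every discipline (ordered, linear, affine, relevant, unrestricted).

counts: acc: 1; env: 2; ctr: 1; val: 1
left-to-right use order: ctr, val, env, acc, env
typing: well-typed at R -> R
ordered: ✗, needs contraction — env ×2
linear: ✗, needs contraction — env ×2
affine: ✗, needs contraction — env ×2
relevant: ✓, none of acc, env, ctr, val goes unused
unrestricted: ✓, type-checks (R -> R) and nothing is barred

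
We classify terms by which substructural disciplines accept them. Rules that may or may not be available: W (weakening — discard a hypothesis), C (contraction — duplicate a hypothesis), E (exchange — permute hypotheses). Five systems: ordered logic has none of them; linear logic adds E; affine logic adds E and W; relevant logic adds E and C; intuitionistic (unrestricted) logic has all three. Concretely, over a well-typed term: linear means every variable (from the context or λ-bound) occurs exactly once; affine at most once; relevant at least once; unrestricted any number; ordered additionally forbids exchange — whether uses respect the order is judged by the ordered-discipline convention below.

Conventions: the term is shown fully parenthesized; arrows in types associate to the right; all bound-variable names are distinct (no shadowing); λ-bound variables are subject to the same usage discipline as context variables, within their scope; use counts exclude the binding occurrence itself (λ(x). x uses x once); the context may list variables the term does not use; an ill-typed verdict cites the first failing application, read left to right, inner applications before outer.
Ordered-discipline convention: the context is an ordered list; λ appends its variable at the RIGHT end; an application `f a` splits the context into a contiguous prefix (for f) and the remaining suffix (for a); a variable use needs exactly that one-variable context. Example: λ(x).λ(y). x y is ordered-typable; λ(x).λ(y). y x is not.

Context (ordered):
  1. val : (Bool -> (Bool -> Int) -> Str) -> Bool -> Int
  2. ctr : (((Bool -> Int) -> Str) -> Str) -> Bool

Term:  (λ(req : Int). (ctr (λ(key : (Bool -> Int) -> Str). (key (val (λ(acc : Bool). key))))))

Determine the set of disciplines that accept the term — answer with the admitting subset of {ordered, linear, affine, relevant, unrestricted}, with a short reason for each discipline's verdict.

admitted in: unrestricted
variable uses: val: 1; ctr: 1; req [bound]: 0; key [bound]: 2; acc [bound]: 0
use order (left to right): ctr, key, val, key
typing: well-typed — term : Int -> Bool
ordered ✗ (key ×2 used more than once (contraction); needs weakening: req, acc unused)
linear ✗ (key ×2 used more than once (contraction); needs weakening: req, acc unused)
affine ✗ (key ×2 used more than once (contraction))
relevant ✗ (needs weakening: req, acc unused)
unrestricted ✓ (well-typed at Int -> Bool; no restrictions here)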